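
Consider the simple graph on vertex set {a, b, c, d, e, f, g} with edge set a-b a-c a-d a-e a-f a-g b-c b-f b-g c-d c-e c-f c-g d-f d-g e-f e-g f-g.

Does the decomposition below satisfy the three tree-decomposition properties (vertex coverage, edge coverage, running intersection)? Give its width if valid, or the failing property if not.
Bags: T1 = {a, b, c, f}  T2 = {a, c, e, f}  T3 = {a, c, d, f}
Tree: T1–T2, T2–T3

No — vertex g appears in no bag.

A tree decomposition must satisfy three properties: every vertex lies in some bag; for every edge, both endpoints lie together in some bag; and for every vertex, the bags containing it form a connected subtree. Here vertex g appears in no bag, so the decomposition is invalid.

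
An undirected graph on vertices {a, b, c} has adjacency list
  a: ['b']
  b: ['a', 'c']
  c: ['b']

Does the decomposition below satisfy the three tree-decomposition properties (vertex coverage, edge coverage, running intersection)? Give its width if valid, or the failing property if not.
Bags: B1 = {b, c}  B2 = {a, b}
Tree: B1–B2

Every vertex of G appears in some bag (union = {a, b, c}); every edge is covered by a bag; and for each vertex v the set of bags containing v is connected in the bag tree. The decomposition is therefore valid. The largest bag has 2 vertices, so the width is 1.

Yes; width 1.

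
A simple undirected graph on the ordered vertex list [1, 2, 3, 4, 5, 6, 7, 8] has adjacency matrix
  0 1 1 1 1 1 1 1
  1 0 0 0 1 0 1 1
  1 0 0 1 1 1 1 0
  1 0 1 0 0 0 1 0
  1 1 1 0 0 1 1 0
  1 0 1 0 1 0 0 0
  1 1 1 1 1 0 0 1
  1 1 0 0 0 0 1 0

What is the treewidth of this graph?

3

A width-3 tree decomposition is:
Bags: B1 = {1, 2, 5, 7}  B2 = {1, 3, 5, 7}  B3 = {1, 3, 4, 7}  B4 = {1, 3, 5, 6}  B5 = {1, 2, 7, 8}
Tree: B1–B2, B2–B3, B2–B4, B1–B5
The largest bag has 4 vertices, giving width 3; this decomposition certifies tw(G) ≤ 3. Conversely, {1, 3, 5, 6} is a clique of size 4, and the vertices of any clique must share a bag in every tree decomposition; so some bag has ≥ 4 vertices and tw(G) ≥ 3. The upper and lower bounds meet at 3, so that is the treewidth.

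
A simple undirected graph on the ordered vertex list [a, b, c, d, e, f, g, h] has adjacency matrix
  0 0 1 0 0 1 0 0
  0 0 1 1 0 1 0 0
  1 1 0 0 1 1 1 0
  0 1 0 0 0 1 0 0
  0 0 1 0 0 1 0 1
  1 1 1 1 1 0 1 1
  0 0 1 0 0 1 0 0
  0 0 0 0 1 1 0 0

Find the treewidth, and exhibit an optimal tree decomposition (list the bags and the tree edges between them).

Treewidth 2.
One optimal decomposition is:
Bags: B1 = {e, f, h}  B2 = {c, e, f}  B3 = {c, f, g}  B4 = {b, c, f}  B5 = {a, c, f}  B6 = {b, d, f}
Tree: B1–B2, B2–B3, B3–B4, B4–B5, B4–B6

The largest bag has 3 vertices, giving width 2; this decomposition certifies tw(G) ≤ 2. On the other hand G contains the 3-clique {b, d, f}. A clique must lie in a single bag of any decomposition, so no decomposition can have width below 2. The upper and lower bounds meet at 2, so that is the treewidth.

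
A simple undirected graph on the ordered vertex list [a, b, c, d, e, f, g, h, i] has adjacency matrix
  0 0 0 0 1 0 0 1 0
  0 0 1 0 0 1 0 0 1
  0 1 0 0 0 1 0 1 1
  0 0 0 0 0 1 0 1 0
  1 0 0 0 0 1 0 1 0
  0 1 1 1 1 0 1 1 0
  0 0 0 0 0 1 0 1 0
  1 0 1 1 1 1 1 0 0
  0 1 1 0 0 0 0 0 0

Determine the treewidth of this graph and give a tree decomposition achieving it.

Treewidth 2.
Bags: B1 = {c, f, h}  B2 = {b, c, f}  B3 = {f, g, h}  B4 = {e, f, h}  B5 = {a, e, h}  B6 = {b, c, i}  B7 = {d, f, h}
Tree: B1–B2, B1–B3, B1–B4, B4–B5, B2–B6, B4–B7

Every bag has size at most 3, so the width is 3 − 1 = 2 and tw(G) ≤ 2. On the other hand G contains the 3-clique {a, e, h}. A clique must lie in a single bag of any decomposition, so no decomposition can have width below 2. Hence tw(G) = 2 exactly.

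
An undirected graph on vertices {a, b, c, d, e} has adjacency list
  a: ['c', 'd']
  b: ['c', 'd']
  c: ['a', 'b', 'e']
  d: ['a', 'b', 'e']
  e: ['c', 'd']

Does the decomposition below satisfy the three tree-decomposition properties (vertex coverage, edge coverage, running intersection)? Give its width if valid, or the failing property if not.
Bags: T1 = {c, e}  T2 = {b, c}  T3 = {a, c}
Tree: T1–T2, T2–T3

A tree decomposition must satisfy three properties: every vertex lies in some bag; for every edge, both endpoints lie together in some bag; and for every vertex, the bags containing it form a connected subtree. Here vertex d appears in no bag, so the decomposition is invalid.

No — vertex d appears in no bag.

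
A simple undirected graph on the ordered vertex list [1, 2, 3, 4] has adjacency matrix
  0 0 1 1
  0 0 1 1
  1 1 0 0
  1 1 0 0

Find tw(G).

A width-2 tree decomposition is:
Bags: B1 = {1, 3, 4}  B2 = {2, 3, 4}
Tree: B1–B2
Every bag has size at most 3, so the width is 3 − 1 = 2 and tw(G) ≤ 2. Since 4–1–3–2–4 is a cycle in G, G is not acyclic. Forests are exactly the graphs of treewidth ≤ 1, so tw(G) ≥ 2. Hence tw(G) = 2 exactly.

2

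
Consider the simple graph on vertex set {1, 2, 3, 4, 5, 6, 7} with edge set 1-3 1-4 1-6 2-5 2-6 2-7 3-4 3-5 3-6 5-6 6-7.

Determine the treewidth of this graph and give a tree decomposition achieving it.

Treewidth 2.
One optimal decomposition is:
Bags: B1 = {3, 5, 6}  B2 = {1, 3, 6}  B3 = {1, 3, 4}  B4 = {2, 5, 6}  B5 = {2, 6, 7}
Tree: B1–B2, B2–B3, B1–B4, B4–B5

The largest bag has 3 vertices, giving width 2; this decomposition certifies tw(G) ≤ 2. For the lower bound, the 3 vertices {1, 3, 4} are pairwise adjacent, and any tree decomposition puts a clique entirely inside one bag — forcing width ≥ 2. Hence tw(G) = 2 exactly.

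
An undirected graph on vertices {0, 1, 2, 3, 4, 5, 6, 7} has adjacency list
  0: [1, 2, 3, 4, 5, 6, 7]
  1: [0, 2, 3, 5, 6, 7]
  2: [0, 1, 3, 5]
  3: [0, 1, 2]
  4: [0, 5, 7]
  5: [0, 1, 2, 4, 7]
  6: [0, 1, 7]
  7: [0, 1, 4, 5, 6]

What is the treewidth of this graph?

A width-3 tree decomposition is:
Bags: B1 = {0, 1, 5, 7}  B2 = {0, 1, 2, 5}  B3 = {0, 1, 6, 7}  B4 = {0, 4, 5, 7}  B5 = {0, 1, 2, 3}
Tree: B1–B2, B1–B3, B1–B4, B2–B5
Every bag has size at most 4, so the width is 4 − 1 = 3 and tw(G) ≤ 3. Conversely, {0, 1, 2, 3} is a clique of size 4, and the vertices of any clique must share a bag in every tree decomposition; so some bag has ≥ 4 vertices and tw(G) ≥ 3. The upper and lower bounds meet at 3, so that is the treewidth.

3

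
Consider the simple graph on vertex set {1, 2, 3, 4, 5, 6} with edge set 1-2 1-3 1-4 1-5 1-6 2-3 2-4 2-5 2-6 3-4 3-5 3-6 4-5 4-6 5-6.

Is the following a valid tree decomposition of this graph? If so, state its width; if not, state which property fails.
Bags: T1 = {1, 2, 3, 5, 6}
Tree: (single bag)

No — vertex 4 appears in no bag.

A tree decomposition must satisfy three properties: every vertex lies in some bag; for every edge, both endpoints lie together in some bag; and for every vertex, the bags containing it form a connected subtree. Here vertex 4 appears in no bag, so the decomposition is invalid.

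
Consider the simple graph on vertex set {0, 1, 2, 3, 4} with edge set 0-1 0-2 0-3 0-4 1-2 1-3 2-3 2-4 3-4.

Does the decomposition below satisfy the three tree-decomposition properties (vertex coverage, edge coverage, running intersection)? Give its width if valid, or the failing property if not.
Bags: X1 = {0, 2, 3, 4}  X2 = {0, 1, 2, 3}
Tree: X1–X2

Yes; width 3.

Vertex coverage: the bags together contain {0, 1, 2, 3, 4}, the full vertex set. Edge coverage: each edge of G has both endpoints in at least one bag. Running intersection: for every vertex, the bags containing it form a connected subtree. All three properties hold, so this is a valid tree decomposition of width max|bag| − 1 = 3, and hence tw(G) ≤ 3.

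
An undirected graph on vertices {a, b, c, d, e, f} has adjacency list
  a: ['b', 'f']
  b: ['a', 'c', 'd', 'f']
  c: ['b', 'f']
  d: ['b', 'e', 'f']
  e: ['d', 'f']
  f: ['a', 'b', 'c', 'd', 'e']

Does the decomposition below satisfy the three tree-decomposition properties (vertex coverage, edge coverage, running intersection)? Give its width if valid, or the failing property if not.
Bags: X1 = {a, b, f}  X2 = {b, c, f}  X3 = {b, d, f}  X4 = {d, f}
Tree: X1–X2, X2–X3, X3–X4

No — vertex e appears in no bag.

A tree decomposition must satisfy three properties: every vertex lies in some bag; for every edge, both endpoints lie together in some bag; and for every vertex, the bags containing it form a connected subtree. Here vertex e appears in no bag, so the decomposition is invalid.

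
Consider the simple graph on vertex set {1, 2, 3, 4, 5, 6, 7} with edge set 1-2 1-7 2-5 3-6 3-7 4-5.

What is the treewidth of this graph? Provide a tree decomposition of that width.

The largest bag has 2 vertices, giving width 1; this decomposition certifies tw(G) ≤ 1. G has an edge, so its treewidth is at least 1. The upper and lower bounds meet at 1, so that is the treewidth.

Treewidth 1.
One such decomposition:
Bags: B1 = {3, 6}  B2 = {3, 7}  B3 = {1, 7}  B4 = {1, 2}  B5 = {2, 5}  B6 = {4, 5}
Tree: B1–B2, B2–B3, B3–B4, B4–B5, B5–B6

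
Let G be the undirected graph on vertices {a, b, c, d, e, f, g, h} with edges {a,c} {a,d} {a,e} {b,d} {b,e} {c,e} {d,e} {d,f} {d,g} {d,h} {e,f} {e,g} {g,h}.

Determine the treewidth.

A width-2 tree decomposition is:
Bags: B1 = {d, e, g}  B2 = {d, e, f}  B3 = {b, d, e}  B4 = {a, d, e}  B5 = {a, c, e}  B6 = {d, g, h}
Tree: B1–B2, B2–B3, B3–B4, B4–B5, B1–B6
Every bag has size at most 3, so the width is 3 − 1 = 2 and tw(G) ≤ 2. On the other hand G contains the 3-clique {d, e, g}. A clique must lie in a single bag of any decomposition, so no decomposition can have width below 2. The upper and lower bounds meet at 2, so that is the treewidth.

2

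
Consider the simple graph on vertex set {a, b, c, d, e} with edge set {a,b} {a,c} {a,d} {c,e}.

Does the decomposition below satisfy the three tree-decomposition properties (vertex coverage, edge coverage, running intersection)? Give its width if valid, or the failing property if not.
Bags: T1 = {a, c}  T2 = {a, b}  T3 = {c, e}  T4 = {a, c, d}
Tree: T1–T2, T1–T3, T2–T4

A tree decomposition must satisfy three properties: every vertex lies in some bag; for every edge, both endpoints lie together in some bag; and for every vertex, the bags containing it form a connected subtree. Here bags containing vertex c are not connected in the tree, so the decomposition is invalid.

No — bags containing vertex c are not connected in the tree.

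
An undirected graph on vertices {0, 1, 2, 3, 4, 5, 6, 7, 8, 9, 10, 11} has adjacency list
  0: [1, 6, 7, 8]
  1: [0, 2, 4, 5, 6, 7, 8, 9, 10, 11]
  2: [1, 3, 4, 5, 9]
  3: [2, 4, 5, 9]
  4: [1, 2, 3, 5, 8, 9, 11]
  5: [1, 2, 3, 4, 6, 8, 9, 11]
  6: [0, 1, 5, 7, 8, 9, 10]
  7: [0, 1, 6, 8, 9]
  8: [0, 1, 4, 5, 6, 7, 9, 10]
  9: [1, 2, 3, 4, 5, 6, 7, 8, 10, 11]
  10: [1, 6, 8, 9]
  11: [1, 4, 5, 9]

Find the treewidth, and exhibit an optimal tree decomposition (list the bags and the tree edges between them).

Treewidth 4.
Bags: B1 = {1, 2, 4, 5, 9}  B2 = {1, 4, 5, 8, 9}  B3 = {1, 5, 6, 8, 9}  B4 = {2, 3, 4, 5, 9}  B5 = {1, 6, 8, 9, 10}  B6 = {1, 4, 5, 9, 11}  B7 = {1, 6, 7, 8, 9}  B8 = {0, 1, 6, 7, 8}
Tree: B1–B2, B2–B3, B1–B4, B3–B5, B1–B6, B5–B7, B7–B8

Each bag holds 5 vertices, so the decomposition has width 4, which upper-bounds the treewidth. For the lower bound, the 5 vertices {0, 1, 6, 7, 8} are pairwise adjacent, and any tree decomposition puts a clique entirely inside one bag — forcing width ≥ 4. Therefore the treewidth is 4.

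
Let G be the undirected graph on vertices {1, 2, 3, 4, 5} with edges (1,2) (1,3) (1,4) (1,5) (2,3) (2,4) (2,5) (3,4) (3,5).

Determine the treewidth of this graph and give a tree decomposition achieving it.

Treewidth 3.
Bags: B1 = {1, 2, 3, 4}  B2 = {1, 2, 3, 5}
Tree: B1–B2

The largest bag has 4 vertices, giving width 3; this decomposition certifies tw(G) ≤ 3. On the other hand G contains the 4-clique {1, 2, 3, 4}. A clique must lie in a single bag of any decomposition, so no decomposition can have width below 3. Combining the bounds, tw(G) = 3.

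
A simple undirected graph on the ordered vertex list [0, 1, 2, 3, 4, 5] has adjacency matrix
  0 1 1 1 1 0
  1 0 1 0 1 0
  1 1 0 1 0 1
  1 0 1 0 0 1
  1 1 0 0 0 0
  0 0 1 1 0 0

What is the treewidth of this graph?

A width-2 tree decomposition is:
Bags: B1 = {0, 2, 3}  B2 = {0, 1, 2}  B3 = {2, 3, 5}  B4 = {0, 1, 4}
Tree: B1–B2, B1–B3, B2–B4
Every bag has size at most 3, so the width is 3 − 1 = 2 and tw(G) ≤ 2. On the other hand G contains the 3-clique {0, 1, 2}. A clique must lie in a single bag of any decomposition, so no decomposition can have width below 2. Hence tw(G) = 2 exactly.

2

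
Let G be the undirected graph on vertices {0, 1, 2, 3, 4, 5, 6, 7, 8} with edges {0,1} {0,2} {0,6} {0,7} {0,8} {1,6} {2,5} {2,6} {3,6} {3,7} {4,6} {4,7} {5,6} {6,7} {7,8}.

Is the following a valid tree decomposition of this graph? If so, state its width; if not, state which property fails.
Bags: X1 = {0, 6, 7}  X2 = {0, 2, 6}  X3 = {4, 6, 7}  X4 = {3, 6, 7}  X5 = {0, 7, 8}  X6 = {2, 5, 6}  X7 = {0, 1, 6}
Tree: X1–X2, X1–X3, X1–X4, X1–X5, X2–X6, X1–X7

Yes; width 2.

Vertex coverage: the bags together contain {0, 1, 2, 3, 4, 5, 6, 7, 8}, the full vertex set. Edge coverage: each edge of G has both endpoints in at least one bag. Running intersection: for every vertex, the bags containing it form a connected subtree. All three properties hold, so this is a valid tree decomposition of width max|bag| − 1 = 2, and hence tw(G) ≤ 2.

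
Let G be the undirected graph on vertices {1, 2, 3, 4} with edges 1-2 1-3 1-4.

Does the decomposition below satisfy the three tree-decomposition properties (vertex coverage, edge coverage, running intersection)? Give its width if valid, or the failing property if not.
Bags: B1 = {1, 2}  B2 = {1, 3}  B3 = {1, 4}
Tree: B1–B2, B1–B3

Yes; width 1.

Every vertex of G appears in some bag (union = {1, 2, 3, 4}); every edge is covered by a bag; and for each vertex v the set of bags containing v is connected in the bag tree. The decomposition is therefore valid. The largest bag has 2 vertices, so the width is 1.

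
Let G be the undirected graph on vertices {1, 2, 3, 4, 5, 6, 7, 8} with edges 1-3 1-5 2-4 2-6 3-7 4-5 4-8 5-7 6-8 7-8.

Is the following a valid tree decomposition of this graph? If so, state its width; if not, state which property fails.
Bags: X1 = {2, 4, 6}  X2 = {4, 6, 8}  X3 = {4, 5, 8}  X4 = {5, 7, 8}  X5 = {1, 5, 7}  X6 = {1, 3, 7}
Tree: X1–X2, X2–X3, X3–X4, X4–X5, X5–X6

Yes; width 2.

Checking the three conditions: (i) the bags cover all of {1, 2, 3, 4, 5, 6, 7, 8}; (ii) for each edge, some bag contains both endpoints; (iii) the bags containing any fixed vertex form a subtree. All hold, so the decomposition is valid with width 3 − 1 = 2.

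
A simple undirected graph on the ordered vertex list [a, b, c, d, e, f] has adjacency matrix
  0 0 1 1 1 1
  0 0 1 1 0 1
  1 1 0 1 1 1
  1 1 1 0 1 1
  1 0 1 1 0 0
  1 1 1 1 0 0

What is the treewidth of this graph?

3

A width-3 tree decomposition is:
Bags: B1 = {a, c, d, e}  B2 = {a, c, d, f}  B3 = {b, c, d, f}
Tree: B1–B2, B2–B3
Every bag has size at most 4, so the width is 4 − 1 = 3 and tw(G) ≤ 3. On the other hand G contains the 4-clique {a, c, d, e}. A clique must lie in a single bag of any decomposition, so no decomposition can have width below 3. Combining the bounds, tw(G) = 3.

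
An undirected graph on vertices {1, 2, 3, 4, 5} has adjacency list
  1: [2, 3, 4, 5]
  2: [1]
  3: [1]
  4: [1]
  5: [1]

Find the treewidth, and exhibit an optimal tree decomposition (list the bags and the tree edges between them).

Every bag has size at most 2, so the width is 2 − 1 = 1 and tw(G) ≤ 1. Since G has at least one edge (e.g. 1–3), it is not an edgeless graph, so tw(G) ≥ 1. Hence tw(G) = 1 exactly.

Treewidth 1.
One optimal decomposition is:
Bags: B1 = {1, 3}  B2 = {1, 2}  B3 = {1, 5}  B4 = {1, 4}
Tree: B1–B2, B2–B3, B1–B4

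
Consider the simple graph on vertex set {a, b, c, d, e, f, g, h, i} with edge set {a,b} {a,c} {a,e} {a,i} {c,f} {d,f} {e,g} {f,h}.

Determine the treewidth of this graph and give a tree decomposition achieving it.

The largest bag has 2 vertices, giving width 1; this decomposition certifies tw(G) ≤ 1. Since G has at least one edge (e.g. f–c), it is not an edgeless graph, so tw(G) ≥ 1. Combining the bounds, tw(G) = 1.

Treewidth 1.
One such decomposition:
Bags: B1 = {c, f}  B2 = {a, c}  B3 = {f, h}  B4 = {a, e}  B5 = {a, i}  B6 = {d, f}  B7 = {e, g}  B8 = {a, b}
Tree: B1–B2, B1–B3, B2–B4, B4–B5, B3–B6, B4–B7, B4–B8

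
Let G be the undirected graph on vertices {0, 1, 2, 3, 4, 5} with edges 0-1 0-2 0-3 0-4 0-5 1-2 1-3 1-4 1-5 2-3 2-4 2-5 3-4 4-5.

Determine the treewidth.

A width-4 tree decomposition is:
Bags: B1 = {0, 1, 2, 4, 5}  B2 = {0, 1, 2, 3, 4}
Tree: B1–B2
Every bag has size at most 5, so the width is 5 − 1 = 4 and tw(G) ≤ 4. On the other hand G contains the 5-clique {0, 1, 2, 3, 4}. A clique must lie in a single bag of any decomposition, so no decomposition can have width below 4. Combining the bounds, tw(G) = 4.

4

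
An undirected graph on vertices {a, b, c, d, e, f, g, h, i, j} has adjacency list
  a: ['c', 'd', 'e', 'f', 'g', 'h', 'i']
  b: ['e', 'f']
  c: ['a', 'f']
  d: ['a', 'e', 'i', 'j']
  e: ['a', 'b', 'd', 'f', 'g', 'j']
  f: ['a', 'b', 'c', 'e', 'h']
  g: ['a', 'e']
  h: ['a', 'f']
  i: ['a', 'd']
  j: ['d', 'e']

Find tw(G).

2

A width-2 tree decomposition is:
Bags: B1 = {a, e, f}  B2 = {a, d, e}  B3 = {a, f, h}  B4 = {d, e, j}  B5 = {b, e, f}  B6 = {a, c, f}  B7 = {a, d, i}  B8 = {a, e, g}
Tree: B1–B2, B1–B3, B2–B4, B1–B5, B3–B6, B2–B7, B1–B8
Each bag holds 3 vertices, so the decomposition has width 2, which upper-bounds the treewidth. Conversely, {d, e, j} is a clique of size 3, and the vertices of any clique must share a bag in every tree decomposition; so some bag has ≥ 3 vertices and tw(G) ≥ 2. Therefore the treewidth is 2.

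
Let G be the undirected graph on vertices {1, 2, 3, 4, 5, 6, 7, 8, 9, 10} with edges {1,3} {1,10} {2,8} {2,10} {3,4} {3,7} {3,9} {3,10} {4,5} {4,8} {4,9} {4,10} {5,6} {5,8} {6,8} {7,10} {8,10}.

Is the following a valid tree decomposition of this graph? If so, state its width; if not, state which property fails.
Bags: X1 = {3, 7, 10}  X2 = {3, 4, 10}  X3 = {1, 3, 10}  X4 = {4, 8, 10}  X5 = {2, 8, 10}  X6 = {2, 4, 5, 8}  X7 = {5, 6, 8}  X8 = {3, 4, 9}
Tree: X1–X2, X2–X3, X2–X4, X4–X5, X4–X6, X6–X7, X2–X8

A tree decomposition must satisfy three properties: every vertex lies in some bag; for every edge, both endpoints lie together in some bag; and for every vertex, the bags containing it form a connected subtree. Here bags containing vertex 2 are not connected in the tree, so the decomposition is invalid.

No — bags containing vertex 2 are not connected in the tree.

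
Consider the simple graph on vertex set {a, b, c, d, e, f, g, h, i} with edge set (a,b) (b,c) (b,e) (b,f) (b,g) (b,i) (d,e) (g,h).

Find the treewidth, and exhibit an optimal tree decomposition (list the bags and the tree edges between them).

Treewidth 1.
One such decomposition:
Bags: B1 = {b, f}  B2 = {b, g}  B3 = {b, c}  B4 = {b, e}  B5 = {a, b}  B6 = {d, e}  B7 = {b, i}  B8 = {g, h}
Tree: B1–B2, B2–B3, B3–B4, B2–B5, B4–B6, B5–B7, B2–B8

Every bag has size at most 2, so the width is 2 − 1 = 1 and tw(G) ≤ 1. G has an edge, so its treewidth is at least 1. The upper and lower bounds meet at 1, so that is the treewidth.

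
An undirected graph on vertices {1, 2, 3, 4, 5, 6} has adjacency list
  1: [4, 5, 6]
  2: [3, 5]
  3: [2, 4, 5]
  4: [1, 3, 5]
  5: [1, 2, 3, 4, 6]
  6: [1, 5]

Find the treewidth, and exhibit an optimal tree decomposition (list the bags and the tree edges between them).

Treewidth 2.
Bags: B1 = {1, 5, 6}  B2 = {1, 4, 5}  B3 = {3, 4, 5}  B4 = {2, 3, 5}
Tree: B1–B2, B2–B3, B3–B4

Each bag holds 3 vertices, so the decomposition has width 2, which upper-bounds the treewidth. Conversely, {1, 4, 5} is a clique of size 3, and the vertices of any clique must share a bag in every tree decomposition; so some bag has ≥ 3 vertices and tw(G) ≥ 2. Therefore the treewidth is 2.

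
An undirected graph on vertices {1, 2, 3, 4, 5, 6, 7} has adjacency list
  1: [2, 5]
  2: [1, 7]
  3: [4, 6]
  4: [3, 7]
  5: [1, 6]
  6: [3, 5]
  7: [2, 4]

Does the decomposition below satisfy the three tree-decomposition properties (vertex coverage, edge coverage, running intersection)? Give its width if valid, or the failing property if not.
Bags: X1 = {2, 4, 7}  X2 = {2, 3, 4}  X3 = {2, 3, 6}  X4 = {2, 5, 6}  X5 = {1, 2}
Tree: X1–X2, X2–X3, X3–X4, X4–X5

A tree decomposition must satisfy three properties: every vertex lies in some bag; for every edge, both endpoints lie together in some bag; and for every vertex, the bags containing it form a connected subtree. Here edge (5,1) lies in no bag, so the decomposition is invalid.

No — edge (5,1) lies in no bag.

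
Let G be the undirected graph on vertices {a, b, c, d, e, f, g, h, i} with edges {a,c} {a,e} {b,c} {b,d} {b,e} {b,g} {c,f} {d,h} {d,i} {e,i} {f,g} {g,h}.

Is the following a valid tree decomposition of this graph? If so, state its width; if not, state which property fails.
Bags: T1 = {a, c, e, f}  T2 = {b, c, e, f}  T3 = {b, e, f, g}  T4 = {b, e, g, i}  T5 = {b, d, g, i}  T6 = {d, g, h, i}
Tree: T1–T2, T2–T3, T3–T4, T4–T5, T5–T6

Every vertex of G appears in some bag (union = {a, b, c, d, e, f, g, h, i}); every edge is covered by a bag; and for each vertex v the set of bags containing v is connected in the bag tree. The decomposition is therefore valid. The largest bag has 4 vertices, so the width is 3.

Yes; width 3.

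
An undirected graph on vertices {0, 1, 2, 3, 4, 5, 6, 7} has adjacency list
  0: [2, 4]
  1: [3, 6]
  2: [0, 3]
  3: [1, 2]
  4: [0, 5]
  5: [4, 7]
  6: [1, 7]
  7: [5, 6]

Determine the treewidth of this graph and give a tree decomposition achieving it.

Every bag has size at most 3, so the width is 3 − 1 = 2 and tw(G) ≤ 2. The edges 6–1–3–2–0–4–5–7–6 form a cycle, so G is not a tree and its treewidth is at least 2. Therefore the treewidth is 2.

Treewidth 2.
One optimal decomposition is:
Bags: B1 = {1, 3, 6}  B2 = {2, 3, 6}  B3 = {0, 2, 6}  B4 = {0, 4, 6}  B5 = {4, 5, 6}  B6 = {5, 6, 7}
Tree: B1–B2, B2–B3, B3–B4, B4–B5, B5–B6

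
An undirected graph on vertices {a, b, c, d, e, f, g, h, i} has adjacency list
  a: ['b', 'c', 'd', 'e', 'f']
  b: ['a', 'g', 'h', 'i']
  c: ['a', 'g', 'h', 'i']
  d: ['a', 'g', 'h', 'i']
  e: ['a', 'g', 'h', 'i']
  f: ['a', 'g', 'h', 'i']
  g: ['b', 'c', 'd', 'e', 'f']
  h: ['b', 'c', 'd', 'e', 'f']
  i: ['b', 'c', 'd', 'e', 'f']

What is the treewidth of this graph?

A width-4 tree decomposition is:
Bags: B1 = {a, f, g, h, i}  B2 = {a, d, g, h, i}  B3 = {a, e, g, h, i}  B4 = {a, b, g, h, i}  B5 = {a, c, g, h, i}
Tree: B1–B2, B2–B3, B3–B4, B4–B5
Every bag has size at most 5, so the width is 5 − 1 = 4 and tw(G) ≤ 4. For the lower bound: the 5 vertex sets {f,h}, {d,i}, {a,e}, {g}, {b} are disjoint, each induces a connected subgraph, and every pair is joined by at least one edge of G. Contracting each set to a single vertex therefore yields K_{5} as a minor, and since treewidth is minor-monotone, tw(G) ≥ tw(K_{5}) = 4. Hence tw(G) = 4 exactly.

4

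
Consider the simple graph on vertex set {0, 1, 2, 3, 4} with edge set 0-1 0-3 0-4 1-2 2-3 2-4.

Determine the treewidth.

A width-2 tree decomposition is:
Bags: B1 = {0, 2, 3}  B2 = {0, 1, 2}  B3 = {0, 2, 4}
Tree: B1–B2, B2–B3
Every bag has size at most 3, so the width is 3 − 1 = 2 and tw(G) ≤ 2. Since 2–3–0–1–2 is a cycle in G, G is not acyclic. Forests are exactly the graphs of treewidth ≤ 1, so tw(G) ≥ 2. The upper and lower bounds meet at 2, so that is the treewidth.

2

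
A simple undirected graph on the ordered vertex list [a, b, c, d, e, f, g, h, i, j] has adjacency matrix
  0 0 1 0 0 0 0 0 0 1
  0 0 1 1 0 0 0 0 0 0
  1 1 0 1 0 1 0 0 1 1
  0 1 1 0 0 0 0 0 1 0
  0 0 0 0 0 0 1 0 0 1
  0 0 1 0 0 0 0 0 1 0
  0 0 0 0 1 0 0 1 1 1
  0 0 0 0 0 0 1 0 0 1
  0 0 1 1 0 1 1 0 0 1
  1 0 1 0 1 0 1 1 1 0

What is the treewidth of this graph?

A width-2 tree decomposition is:
Bags: B1 = {c, i, j}  B2 = {c, d, i}  B3 = {c, f, i}  B4 = {g, i, j}  B5 = {g, h, j}  B6 = {a, c, j}  B7 = {e, g, j}  B8 = {b, c, d}
Tree: B1–B2, B2–B3, B1–B4, B4–B5, B1–B6, B5–B7, B2–B8
Every bag has size at most 3, so the width is 3 − 1 = 2 and tw(G) ≤ 2. For the lower bound, the 3 vertices {e, g, j} are pairwise adjacent, and any tree decomposition puts a clique entirely inside one bag — forcing width ≥ 2. The upper and lower bounds meet at 2, so that is the treewidth.

2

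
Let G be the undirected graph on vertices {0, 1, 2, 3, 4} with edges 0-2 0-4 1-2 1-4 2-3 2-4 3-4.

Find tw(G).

2

A width-2 tree decomposition is:
Bags: B1 = {2, 3, 4}  B2 = {0, 2, 4}  B3 = {1, 2, 4}
Tree: B1–B2, B2–B3
Each bag holds 3 vertices, so the decomposition has width 2, which upper-bounds the treewidth. For the lower bound, the 3 vertices {0, 2, 4} are pairwise adjacent, and any tree decomposition puts a clique entirely inside one bag — forcing width ≥ 2. Hence tw(G) = 2 exactly.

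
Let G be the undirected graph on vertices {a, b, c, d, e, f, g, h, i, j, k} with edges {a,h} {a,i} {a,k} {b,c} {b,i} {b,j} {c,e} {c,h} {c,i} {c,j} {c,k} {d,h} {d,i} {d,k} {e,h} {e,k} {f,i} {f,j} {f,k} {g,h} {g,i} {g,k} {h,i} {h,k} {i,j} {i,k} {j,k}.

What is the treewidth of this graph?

3

A width-3 tree decomposition is:
Bags: B1 = {c, i, j, k}  B2 = {c, h, i, k}  B3 = {d, h, i, k}  B4 = {g, h, i, k}  B5 = {c, e, h, k}  B6 = {f, i, j, k}  B7 = {a, h, i, k}  B8 = {b, c, i, j}
Tree: B1–B2, B2–B3, B2–B4, B2–B5, B1–B6, B3–B7, B1–B8
Each bag holds 4 vertices, so the decomposition has width 3, which upper-bounds the treewidth. For the lower bound, the 4 vertices {c, e, h, k} are pairwise adjacent, and any tree decomposition puts a clique entirely inside one bag — forcing width ≥ 3. The upper and lower bounds meet at 3, so that is the treewidth.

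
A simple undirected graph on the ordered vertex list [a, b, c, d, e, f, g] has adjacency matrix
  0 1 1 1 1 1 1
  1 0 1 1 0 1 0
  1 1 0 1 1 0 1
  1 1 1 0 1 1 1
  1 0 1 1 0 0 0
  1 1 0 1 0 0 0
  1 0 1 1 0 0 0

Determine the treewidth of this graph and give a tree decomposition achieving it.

Each bag holds 4 vertices, so the decomposition has width 3, which upper-bounds the treewidth. On the other hand G contains the 4-clique {a, c, d, g}. A clique must lie in a single bag of any decomposition, so no decomposition can have width below 3. The upper and lower bounds meet at 3, so that is the treewidth.

Treewidth 3.
Bags: B1 = {a, c, d, e}  B2 = {a, b, c, d}  B3 = {a, c, d, g}  B4 = {a, b, d, f}
Tree: B1–B2, B1–B3, B2–B4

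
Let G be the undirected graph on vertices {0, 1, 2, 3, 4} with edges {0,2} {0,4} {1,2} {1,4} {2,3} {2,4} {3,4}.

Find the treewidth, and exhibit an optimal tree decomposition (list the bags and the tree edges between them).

Each bag holds 3 vertices, so the decomposition has width 2, which upper-bounds the treewidth. For the lower bound, the 3 vertices {0, 2, 4} are pairwise adjacent, and any tree decomposition puts a clique entirely inside one bag — forcing width ≥ 2. Hence tw(G) = 2 exactly.

Treewidth 2.
One such decomposition:
Bags: B1 = {2, 3, 4}  B2 = {1, 2, 4}  B3 = {0, 2, 4}
Tree: B1–B2, B2–B3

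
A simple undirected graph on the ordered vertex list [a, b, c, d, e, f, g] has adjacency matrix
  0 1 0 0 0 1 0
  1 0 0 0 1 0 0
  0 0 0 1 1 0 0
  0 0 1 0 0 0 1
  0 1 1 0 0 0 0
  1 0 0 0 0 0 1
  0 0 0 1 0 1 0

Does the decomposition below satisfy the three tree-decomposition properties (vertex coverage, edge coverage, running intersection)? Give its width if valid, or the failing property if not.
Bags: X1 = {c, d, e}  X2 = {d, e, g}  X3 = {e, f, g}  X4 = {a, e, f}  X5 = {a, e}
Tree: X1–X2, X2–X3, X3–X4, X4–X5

No — vertex b appears in no bag.

A tree decomposition must satisfy three properties: every vertex lies in some bag; for every edge, both endpoints lie together in some bag; and for every vertex, the bags containing it form a connected subtree. Here vertex b appears in no bag, so the decomposition is invalid.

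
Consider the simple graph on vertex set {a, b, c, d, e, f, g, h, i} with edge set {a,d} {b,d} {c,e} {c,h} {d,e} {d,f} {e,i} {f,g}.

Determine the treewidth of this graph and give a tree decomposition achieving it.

Each bag holds 2 vertices, so the decomposition has width 1, which upper-bounds the treewidth. G has an edge, so its treewidth is at least 1. The upper and lower bounds meet at 1, so that is the treewidth.

Treewidth 1.
One such decomposition:
Bags: B1 = {d, e}  B2 = {b, d}  B3 = {c, e}  B4 = {c, h}  B5 = {e, i}  B6 = {d, f}  B7 = {a, d}  B8 = {f, g}
Tree: B1–B2, B1–B3, B3–B4, B3–B5, B2–B6, B1–B7, B6–B8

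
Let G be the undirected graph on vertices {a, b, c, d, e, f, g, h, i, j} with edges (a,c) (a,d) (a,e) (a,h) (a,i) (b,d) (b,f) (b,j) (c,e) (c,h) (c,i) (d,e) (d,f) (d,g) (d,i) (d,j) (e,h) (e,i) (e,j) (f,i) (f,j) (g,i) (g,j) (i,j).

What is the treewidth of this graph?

3

A width-3 tree decomposition is:
Bags: B1 = {a, d, e, i}  B2 = {a, c, e, i}  B3 = {d, e, i, j}  B4 = {d, f, i, j}  B5 = {d, g, i, j}  B6 = {b, d, f, j}  B7 = {a, c, e, h}
Tree: B1–B2, B1–B3, B3–B4, B3–B5, B4–B6, B2–B7
The largest bag has 4 vertices, giving width 3; this decomposition certifies tw(G) ≤ 3. On the other hand G contains the 4-clique {b, d, f, j}. A clique must lie in a single bag of any decomposition, so no decomposition can have width below 3. The upper and lower bounds meet at 3, so that is the treewidth.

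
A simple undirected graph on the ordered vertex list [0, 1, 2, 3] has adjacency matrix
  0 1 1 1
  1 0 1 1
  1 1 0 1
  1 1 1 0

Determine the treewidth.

A width-3 tree decomposition is:
Bags: B1 = {0, 1, 2, 3}
Tree: (single bag)
A single bag containing all 4 vertices is trivially a valid decomposition of width 3. On the other hand G contains the 4-clique {0, 1, 2, 3}. A clique must lie in a single bag of any decomposition, so no decomposition can have width below 3. Hence tw(G) = 3 exactly.

3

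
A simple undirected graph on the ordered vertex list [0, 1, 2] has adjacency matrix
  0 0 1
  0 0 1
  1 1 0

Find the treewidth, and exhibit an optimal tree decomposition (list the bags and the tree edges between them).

Treewidth 1.
One optimal decomposition is:
Bags: B1 = {1, 2}  B2 = {0, 2}
Tree: B1–B2

Each bag holds 2 vertices, so the decomposition has width 1, which upper-bounds the treewidth. G has an edge, so its treewidth is at least 1. Therefore the treewidth is 1.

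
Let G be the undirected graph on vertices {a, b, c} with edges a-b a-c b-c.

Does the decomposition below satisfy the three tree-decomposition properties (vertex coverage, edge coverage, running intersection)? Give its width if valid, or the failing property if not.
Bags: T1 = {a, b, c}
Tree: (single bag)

Vertex coverage: the bags together contain {a, b, c}, the full vertex set. Edge coverage: each edge of G has both endpoints in at least one bag. Running intersection: for every vertex, the bags containing it form a connected subtree. All three properties hold, so this is a valid tree decomposition of width max|bag| − 1 = 2, and hence tw(G) ≤ 2.

Yes; width 2.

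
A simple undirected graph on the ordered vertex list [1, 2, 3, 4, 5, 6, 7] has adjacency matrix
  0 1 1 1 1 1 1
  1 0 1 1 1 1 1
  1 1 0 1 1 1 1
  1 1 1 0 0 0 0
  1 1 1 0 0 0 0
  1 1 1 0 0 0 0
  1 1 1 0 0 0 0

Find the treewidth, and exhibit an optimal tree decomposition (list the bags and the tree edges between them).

Every bag has size at most 4, so the width is 4 − 1 = 3 and tw(G) ≤ 3. On the other hand G contains the 4-clique {1, 2, 3, 4}. A clique must lie in a single bag of any decomposition, so no decomposition can have width below 3. Therefore the treewidth is 3.

Treewidth 3.
Bags: B1 = {1, 2, 3, 4}  B2 = {1, 2, 3, 6}  B3 = {1, 2, 3, 5}  B4 = {1, 2, 3, 7}
Tree: B1–B2, B2–B3, B1–B4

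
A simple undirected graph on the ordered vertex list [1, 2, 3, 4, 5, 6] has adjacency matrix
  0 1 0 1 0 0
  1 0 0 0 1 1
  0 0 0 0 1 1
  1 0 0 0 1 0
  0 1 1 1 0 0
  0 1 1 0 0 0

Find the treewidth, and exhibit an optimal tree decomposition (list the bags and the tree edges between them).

Treewidth 2.
One optimal decomposition is:
Bags: B1 = {1, 4, 5}  B2 = {1, 2, 5}  B3 = {2, 3, 5}  B4 = {2, 3, 6}
Tree: B1–B2, B2–B3, B3–B4

Each bag holds 3 vertices, so the decomposition has width 2, which upper-bounds the treewidth. Since 4–1–2–5–4 is a cycle in G, G is not acyclic. Forests are exactly the graphs of treewidth ≤ 1, so tw(G) ≥ 2. Hence tw(G) = 2 exactly.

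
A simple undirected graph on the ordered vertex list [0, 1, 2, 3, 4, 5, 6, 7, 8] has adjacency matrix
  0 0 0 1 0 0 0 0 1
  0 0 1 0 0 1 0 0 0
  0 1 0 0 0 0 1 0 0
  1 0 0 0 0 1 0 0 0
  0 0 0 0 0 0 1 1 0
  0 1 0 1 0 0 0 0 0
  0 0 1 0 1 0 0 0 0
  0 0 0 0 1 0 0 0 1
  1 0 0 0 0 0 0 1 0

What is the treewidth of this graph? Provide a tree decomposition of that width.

Every bag has size at most 3, so the width is 3 − 1 = 2 and tw(G) ≤ 2. For the lower bound, G contains the cycle 7–8–0–3–5–1–2–6–4–7, so G is not a forest; only forests have treewidth ≤ 1, hence tw(G) ≥ 2. Combining the bounds, tw(G) = 2.

Treewidth 2.
One such decomposition:
Bags: B1 = {0, 7, 8}  B2 = {0, 3, 7}  B3 = {3, 5, 7}  B4 = {1, 5, 7}  B5 = {1, 2, 7}  B6 = {2, 6, 7}  B7 = {4, 6, 7}
Tree: B1–B2, B2–B3, B3–B4, B4–B5, B5–B6, B6–B7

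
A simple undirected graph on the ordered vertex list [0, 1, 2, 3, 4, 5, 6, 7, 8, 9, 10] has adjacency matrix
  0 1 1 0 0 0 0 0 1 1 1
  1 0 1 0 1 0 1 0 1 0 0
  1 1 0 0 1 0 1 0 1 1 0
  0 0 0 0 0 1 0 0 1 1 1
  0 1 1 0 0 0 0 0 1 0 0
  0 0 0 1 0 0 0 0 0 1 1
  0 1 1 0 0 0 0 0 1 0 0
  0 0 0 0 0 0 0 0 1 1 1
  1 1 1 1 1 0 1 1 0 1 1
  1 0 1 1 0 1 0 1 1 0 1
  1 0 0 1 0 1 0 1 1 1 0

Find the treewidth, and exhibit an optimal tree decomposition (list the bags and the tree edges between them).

Treewidth 3.
One optimal decomposition is:
Bags: B1 = {1, 2, 6, 8}  B2 = {0, 1, 2, 8}  B3 = {0, 2, 8, 9}  B4 = {0, 8, 9, 10}  B5 = {1, 2, 4, 8}  B6 = {7, 8, 9, 10}  B7 = {3, 8, 9, 10}  B8 = {3, 5, 9, 10}
Tree: B1–B2, B2–B3, B3–B4, B2–B5, B4–B6, B6–B7, B7–B8

Each bag holds 4 vertices, so the decomposition has width 3, which upper-bounds the treewidth. On the other hand G contains the 4-clique {0, 8, 9, 10}. A clique must lie in a single bag of any decomposition, so no decomposition can have width below 3. Combining the bounds, tw(G) = 3.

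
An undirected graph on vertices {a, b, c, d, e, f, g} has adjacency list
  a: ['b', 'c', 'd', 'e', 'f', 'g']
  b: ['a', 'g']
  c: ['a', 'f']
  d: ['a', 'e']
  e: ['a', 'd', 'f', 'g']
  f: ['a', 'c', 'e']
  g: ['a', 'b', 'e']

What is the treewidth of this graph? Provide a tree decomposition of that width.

Treewidth 2.
Bags: B1 = {a, e, f}  B2 = {a, e, g}  B3 = {a, d, e}  B4 = {a, b, g}  B5 = {a, c, f}
Tree: B1–B2, B2–B3, B2–B4, B1–B5

Each bag holds 3 vertices, so the decomposition has width 2, which upper-bounds the treewidth. For the lower bound, the 3 vertices {a, e, g} are pairwise adjacent, and any tree decomposition puts a clique entirely inside one bag — forcing width ≥ 2. The upper and lower bounds meet at 2, so that is the treewidth.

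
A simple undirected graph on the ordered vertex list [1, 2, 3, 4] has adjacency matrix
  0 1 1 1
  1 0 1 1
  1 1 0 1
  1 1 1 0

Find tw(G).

3

A width-3 tree decomposition is:
Bags: B1 = {1, 2, 3, 4}
Tree: (single bag)
With just one bag of size 4, the width is 4 − 1 = 3, so tw(G) ≤ 3. Conversely, {1, 2, 3, 4} is a clique of size 4, and the vertices of any clique must share a bag in every tree decomposition; so some bag has ≥ 4 vertices and tw(G) ≥ 3. Hence tw(G) = 3 exactly.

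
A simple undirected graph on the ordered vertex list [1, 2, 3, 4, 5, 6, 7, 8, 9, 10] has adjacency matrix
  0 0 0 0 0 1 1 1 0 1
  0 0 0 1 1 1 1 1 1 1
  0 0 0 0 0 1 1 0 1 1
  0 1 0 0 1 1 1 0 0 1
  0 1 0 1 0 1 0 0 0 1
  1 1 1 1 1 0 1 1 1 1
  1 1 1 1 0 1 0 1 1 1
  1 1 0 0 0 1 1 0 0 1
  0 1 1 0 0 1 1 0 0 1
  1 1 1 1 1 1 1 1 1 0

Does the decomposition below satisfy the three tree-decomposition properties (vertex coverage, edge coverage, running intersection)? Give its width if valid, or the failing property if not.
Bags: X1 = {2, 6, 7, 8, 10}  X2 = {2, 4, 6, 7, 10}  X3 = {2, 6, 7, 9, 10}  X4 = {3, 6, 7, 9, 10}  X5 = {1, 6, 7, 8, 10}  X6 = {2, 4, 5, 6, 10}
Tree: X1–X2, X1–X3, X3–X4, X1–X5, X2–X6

Checking the three conditions: (i) the bags cover all of {1, 2, 3, 4, 5, 6, 7, 8, 9, 10}; (ii) for each edge, some bag contains both endpoints; (iii) the bags containing any fixed vertex form a subtree. All hold, so the decomposition is valid with width 5 − 1 = 4.

Yes; width 4.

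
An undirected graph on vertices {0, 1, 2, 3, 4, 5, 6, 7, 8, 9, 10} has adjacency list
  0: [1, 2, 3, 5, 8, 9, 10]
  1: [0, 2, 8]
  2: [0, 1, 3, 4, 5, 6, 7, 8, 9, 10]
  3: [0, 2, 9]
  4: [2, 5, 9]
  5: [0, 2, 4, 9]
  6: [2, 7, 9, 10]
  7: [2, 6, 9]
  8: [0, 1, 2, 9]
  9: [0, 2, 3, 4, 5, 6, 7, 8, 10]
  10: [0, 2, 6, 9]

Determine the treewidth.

3

A width-3 tree decomposition is:
Bags: B1 = {0, 2, 9, 10}  B2 = {0, 2, 3, 9}  B3 = {0, 2, 5, 9}  B4 = {0, 2, 8, 9}  B5 = {2, 6, 9, 10}  B6 = {2, 6, 7, 9}  B7 = {0, 1, 2, 8}  B8 = {2, 4, 5, 9}
Tree: B1–B2, B1–B3, B1–B4, B1–B5, B5–B6, B4–B7, B3–B8
The largest bag has 4 vertices, giving width 3; this decomposition certifies tw(G) ≤ 3. On the other hand G contains the 4-clique {0, 1, 2, 8}. A clique must lie in a single bag of any decomposition, so no decomposition can have width below 3. Combining the bounds, tw(G) = 3.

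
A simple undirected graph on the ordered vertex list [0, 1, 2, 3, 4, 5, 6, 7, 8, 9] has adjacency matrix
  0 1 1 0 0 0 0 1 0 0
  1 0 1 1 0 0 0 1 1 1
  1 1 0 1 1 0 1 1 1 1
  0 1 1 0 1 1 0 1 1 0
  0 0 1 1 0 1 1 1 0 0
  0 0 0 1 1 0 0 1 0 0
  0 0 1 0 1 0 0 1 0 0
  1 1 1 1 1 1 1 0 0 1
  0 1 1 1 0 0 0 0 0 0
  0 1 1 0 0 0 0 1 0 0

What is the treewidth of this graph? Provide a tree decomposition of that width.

Treewidth 3.
One optimal decomposition is:
Bags: B1 = {1, 2, 3, 7}  B2 = {2, 3, 4, 7}  B3 = {1, 2, 3, 8}  B4 = {2, 4, 6, 7}  B5 = {3, 4, 5, 7}  B6 = {0, 1, 2, 7}  B7 = {1, 2, 7, 9}
Tree: B1–B2, B1–B3, B2–B4, B2–B5, B1–B6, B6–B7

The largest bag has 4 vertices, giving width 3; this decomposition certifies tw(G) ≤ 3. Conversely, {1, 2, 3, 8} is a clique of size 4, and the vertices of any clique must share a bag in every tree decomposition; so some bag has ≥ 4 vertices and tw(G) ≥ 3. The upper and lower bounds meet at 3, so that is the treewidth.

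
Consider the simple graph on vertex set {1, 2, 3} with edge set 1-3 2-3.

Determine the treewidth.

1

A width-1 tree decomposition is:
Bags: B1 = {2, 3}  B2 = {1, 3}
Tree: B1–B2
Every bag has size at most 2, so the width is 2 − 1 = 1 and tw(G) ≤ 1. G has an edge, so its treewidth is at least 1. Therefore the treewidth is 1.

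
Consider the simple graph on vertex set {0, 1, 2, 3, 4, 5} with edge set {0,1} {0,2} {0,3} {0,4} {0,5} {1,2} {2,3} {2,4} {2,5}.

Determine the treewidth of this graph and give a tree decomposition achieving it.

Treewidth 2.
One such decomposition:
Bags: B1 = {0, 1, 2}  B2 = {0, 2, 3}  B3 = {0, 2, 4}  B4 = {0, 2, 5}
Tree: B1–B2, B1–B3, B3–B4

Each bag holds 3 vertices, so the decomposition has width 2, which upper-bounds the treewidth. For the lower bound, the 3 vertices {0, 1, 2} are pairwise adjacent, and any tree decomposition puts a clique entirely inside one bag — forcing width ≥ 2. The upper and lower bounds meet at 2, so that is the treewidth.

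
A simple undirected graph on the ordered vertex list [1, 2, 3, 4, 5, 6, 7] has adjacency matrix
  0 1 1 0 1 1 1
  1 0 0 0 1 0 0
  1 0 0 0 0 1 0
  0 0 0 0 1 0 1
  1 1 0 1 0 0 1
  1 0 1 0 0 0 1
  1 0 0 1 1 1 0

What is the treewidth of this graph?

2

A width-2 tree decomposition is:
Bags: B1 = {1, 5, 7}  B2 = {4, 5, 7}  B3 = {1, 6, 7}  B4 = {1, 3, 6}  B5 = {1, 2, 5}
Tree: B1–B2, B1–B3, B3–B4, B1–B5
The largest bag has 3 vertices, giving width 2; this decomposition certifies tw(G) ≤ 2. On the other hand G contains the 3-clique {1, 3, 6}. A clique must lie in a single bag of any decomposition, so no decomposition can have width below 2. Combining the bounds, tw(G) = 2.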